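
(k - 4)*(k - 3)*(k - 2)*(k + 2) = k^4 - 7*k^3 + 8*k^2 + 28*k - 48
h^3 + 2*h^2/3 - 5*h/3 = h*(h - 1)*(h + 5/3)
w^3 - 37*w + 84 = (w - 4)*(w - 3)*(w + 7)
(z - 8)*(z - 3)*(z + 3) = z^3 - 8*z^2 - 9*z + 72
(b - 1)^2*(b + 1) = b^3 - b^2 - b + 1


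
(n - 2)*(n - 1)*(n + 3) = n^3 - 7*n + 6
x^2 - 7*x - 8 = (x - 8)*(x + 1)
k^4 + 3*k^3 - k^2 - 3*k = k*(k - 1)*(k + 1)*(k + 3)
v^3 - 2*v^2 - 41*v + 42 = (v - 7)*(v - 1)*(v + 6)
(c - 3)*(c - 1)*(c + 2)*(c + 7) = c^4 + 5*c^3 - 19*c^2 - 29*c + 42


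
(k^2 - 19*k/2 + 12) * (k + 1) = k^3 - 17*k^2/2 + 5*k/2 + 12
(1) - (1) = 0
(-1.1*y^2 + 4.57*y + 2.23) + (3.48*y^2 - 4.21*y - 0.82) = 2.38*y^2 + 0.36*y + 1.41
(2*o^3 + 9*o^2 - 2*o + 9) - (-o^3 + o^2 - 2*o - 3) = 3*o^3 + 8*o^2 + 12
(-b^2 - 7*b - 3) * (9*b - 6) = -9*b^3 - 57*b^2 + 15*b + 18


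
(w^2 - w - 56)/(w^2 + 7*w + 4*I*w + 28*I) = (w - 8)/(w + 4*I)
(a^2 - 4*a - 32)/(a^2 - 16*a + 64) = (a + 4)/(a - 8)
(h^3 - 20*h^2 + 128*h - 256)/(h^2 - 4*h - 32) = (h^2 - 12*h + 32)/(h + 4)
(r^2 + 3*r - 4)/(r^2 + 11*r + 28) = (r - 1)/(r + 7)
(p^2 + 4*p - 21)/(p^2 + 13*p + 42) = (p - 3)/(p + 6)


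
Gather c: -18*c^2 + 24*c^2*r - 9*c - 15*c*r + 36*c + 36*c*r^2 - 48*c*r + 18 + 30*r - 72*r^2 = c^2*(24*r - 18) + c*(36*r^2 - 63*r + 27) - 72*r^2 + 30*r + 18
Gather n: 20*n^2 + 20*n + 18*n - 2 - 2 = 20*n^2 + 38*n - 4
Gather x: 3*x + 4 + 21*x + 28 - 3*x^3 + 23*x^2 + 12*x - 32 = -3*x^3 + 23*x^2 + 36*x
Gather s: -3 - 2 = -5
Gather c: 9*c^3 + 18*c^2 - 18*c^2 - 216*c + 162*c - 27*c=9*c^3 - 81*c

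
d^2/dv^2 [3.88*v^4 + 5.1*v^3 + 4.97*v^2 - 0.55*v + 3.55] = 46.56*v^2 + 30.6*v + 9.94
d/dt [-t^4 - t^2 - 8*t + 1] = -4*t^3 - 2*t - 8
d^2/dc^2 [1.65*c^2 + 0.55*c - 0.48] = 3.30000000000000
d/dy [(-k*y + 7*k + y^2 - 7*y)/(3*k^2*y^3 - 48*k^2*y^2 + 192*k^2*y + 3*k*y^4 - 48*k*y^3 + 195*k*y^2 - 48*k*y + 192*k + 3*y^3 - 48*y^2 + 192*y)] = ((-k + 2*y - 7)*(k^2*y^3 - 16*k^2*y^2 + 64*k^2*y + k*y^4 - 16*k*y^3 + 65*k*y^2 - 16*k*y + 64*k + y^3 - 16*y^2 + 64*y) + (k*y - 7*k - y^2 + 7*y)*(3*k^2*y^2 - 32*k^2*y + 64*k^2 + 4*k*y^3 - 48*k*y^2 + 130*k*y - 16*k + 3*y^2 - 32*y + 64))/(3*(k^2*y^3 - 16*k^2*y^2 + 64*k^2*y + k*y^4 - 16*k*y^3 + 65*k*y^2 - 16*k*y + 64*k + y^3 - 16*y^2 + 64*y)^2)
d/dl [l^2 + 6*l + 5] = 2*l + 6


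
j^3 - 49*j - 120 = (j - 8)*(j + 3)*(j + 5)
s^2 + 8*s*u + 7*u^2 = (s + u)*(s + 7*u)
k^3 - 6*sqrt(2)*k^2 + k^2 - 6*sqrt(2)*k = k*(k + 1)*(k - 6*sqrt(2))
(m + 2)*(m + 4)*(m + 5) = m^3 + 11*m^2 + 38*m + 40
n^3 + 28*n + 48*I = (n - 6*I)*(n + 2*I)*(n + 4*I)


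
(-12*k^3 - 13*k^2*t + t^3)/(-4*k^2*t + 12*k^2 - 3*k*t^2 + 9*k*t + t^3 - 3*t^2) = (3*k + t)/(t - 3)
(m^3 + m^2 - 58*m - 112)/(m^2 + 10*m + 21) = (m^2 - 6*m - 16)/(m + 3)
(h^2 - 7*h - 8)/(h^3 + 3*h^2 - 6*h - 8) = (h - 8)/(h^2 + 2*h - 8)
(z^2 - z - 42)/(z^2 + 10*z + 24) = (z - 7)/(z + 4)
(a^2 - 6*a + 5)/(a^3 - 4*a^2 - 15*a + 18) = (a - 5)/(a^2 - 3*a - 18)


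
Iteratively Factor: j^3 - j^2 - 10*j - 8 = (j + 1)*(j^2 - 2*j - 8) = (j - 4)*(j + 1)*(j + 2)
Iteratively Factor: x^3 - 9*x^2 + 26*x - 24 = (x - 2)*(x^2 - 7*x + 12) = (x - 4)*(x - 2)*(x - 3)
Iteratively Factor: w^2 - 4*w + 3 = (w - 3)*(w - 1)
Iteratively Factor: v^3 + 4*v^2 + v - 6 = (v + 2)*(v^2 + 2*v - 3) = (v + 2)*(v + 3)*(v - 1)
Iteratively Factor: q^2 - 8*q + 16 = (q - 4)*(q - 4)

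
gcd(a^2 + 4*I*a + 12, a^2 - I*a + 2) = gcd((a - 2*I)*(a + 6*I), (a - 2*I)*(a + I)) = a - 2*I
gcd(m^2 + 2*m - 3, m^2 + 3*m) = m + 3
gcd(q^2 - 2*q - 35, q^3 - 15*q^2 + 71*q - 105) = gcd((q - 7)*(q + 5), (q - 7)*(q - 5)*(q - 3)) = q - 7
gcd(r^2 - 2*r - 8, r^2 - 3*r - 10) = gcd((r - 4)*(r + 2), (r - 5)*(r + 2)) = r + 2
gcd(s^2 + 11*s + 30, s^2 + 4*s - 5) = s + 5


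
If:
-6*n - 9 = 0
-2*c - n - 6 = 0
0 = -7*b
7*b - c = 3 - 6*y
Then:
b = 0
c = -9/4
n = -3/2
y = 1/8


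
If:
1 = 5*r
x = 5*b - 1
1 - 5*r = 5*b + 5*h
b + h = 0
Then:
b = x/5 + 1/5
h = -x/5 - 1/5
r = 1/5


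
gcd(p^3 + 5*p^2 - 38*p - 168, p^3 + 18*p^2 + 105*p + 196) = p^2 + 11*p + 28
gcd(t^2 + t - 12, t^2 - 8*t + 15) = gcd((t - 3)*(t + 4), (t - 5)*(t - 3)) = t - 3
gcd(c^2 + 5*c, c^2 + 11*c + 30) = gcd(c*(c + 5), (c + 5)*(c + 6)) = c + 5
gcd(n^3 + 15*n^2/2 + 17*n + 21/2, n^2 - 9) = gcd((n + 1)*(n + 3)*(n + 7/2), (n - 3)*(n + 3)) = n + 3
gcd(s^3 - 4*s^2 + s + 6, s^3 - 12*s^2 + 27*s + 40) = s + 1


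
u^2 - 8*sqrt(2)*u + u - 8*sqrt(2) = (u + 1)*(u - 8*sqrt(2))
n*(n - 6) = n^2 - 6*n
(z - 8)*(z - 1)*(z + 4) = z^3 - 5*z^2 - 28*z + 32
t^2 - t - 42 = (t - 7)*(t + 6)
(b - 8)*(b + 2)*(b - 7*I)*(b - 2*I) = b^4 - 6*b^3 - 9*I*b^3 - 30*b^2 + 54*I*b^2 + 84*b + 144*I*b + 224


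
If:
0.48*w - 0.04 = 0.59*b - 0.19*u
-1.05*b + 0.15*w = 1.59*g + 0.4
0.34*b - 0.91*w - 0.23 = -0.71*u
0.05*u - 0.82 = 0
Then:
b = 22.15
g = -12.92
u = 16.40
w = 20.82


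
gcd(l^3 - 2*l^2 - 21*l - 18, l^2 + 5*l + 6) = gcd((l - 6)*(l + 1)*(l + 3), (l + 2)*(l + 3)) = l + 3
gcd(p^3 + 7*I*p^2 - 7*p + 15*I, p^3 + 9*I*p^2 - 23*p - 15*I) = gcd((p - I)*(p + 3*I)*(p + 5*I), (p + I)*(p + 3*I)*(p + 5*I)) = p^2 + 8*I*p - 15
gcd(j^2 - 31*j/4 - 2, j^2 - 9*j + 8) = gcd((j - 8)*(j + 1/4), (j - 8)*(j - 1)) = j - 8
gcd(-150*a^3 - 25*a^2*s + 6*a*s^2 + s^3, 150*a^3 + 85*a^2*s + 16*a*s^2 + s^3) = 30*a^2 + 11*a*s + s^2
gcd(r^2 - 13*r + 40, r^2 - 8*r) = r - 8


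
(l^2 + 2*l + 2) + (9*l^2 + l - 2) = 10*l^2 + 3*l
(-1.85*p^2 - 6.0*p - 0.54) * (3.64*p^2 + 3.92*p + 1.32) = -6.734*p^4 - 29.092*p^3 - 27.9276*p^2 - 10.0368*p - 0.7128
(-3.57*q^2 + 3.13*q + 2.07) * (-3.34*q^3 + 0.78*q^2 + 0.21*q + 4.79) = 11.9238*q^5 - 13.2388*q^4 - 5.2221*q^3 - 14.8284*q^2 + 15.4274*q + 9.9153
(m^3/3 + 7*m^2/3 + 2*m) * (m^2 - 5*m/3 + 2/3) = m^5/3 + 16*m^4/9 - 5*m^3/3 - 16*m^2/9 + 4*m/3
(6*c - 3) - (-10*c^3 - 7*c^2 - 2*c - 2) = 10*c^3 + 7*c^2 + 8*c - 1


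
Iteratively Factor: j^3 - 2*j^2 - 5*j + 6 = (j - 1)*(j^2 - j - 6) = (j - 3)*(j - 1)*(j + 2)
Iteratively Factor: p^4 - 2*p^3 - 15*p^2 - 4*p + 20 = (p - 5)*(p^3 + 3*p^2 - 4) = (p - 5)*(p - 1)*(p^2 + 4*p + 4) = (p - 5)*(p - 1)*(p + 2)*(p + 2)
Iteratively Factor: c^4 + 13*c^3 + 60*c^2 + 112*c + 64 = (c + 4)*(c^3 + 9*c^2 + 24*c + 16) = (c + 1)*(c + 4)*(c^2 + 8*c + 16) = (c + 1)*(c + 4)^2*(c + 4)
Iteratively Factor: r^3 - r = (r)*(r^2 - 1) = r*(r + 1)*(r - 1)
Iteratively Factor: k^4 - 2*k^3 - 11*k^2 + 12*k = (k - 1)*(k^3 - k^2 - 12*k) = k*(k - 1)*(k^2 - k - 12) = k*(k - 1)*(k + 3)*(k - 4)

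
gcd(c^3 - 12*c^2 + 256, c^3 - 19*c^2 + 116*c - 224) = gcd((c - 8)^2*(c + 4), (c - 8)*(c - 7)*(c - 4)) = c - 8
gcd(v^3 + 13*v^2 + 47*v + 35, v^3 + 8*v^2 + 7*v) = v^2 + 8*v + 7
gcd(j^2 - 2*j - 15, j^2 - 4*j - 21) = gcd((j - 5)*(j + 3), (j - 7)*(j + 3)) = j + 3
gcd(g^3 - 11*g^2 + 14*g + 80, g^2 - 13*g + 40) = g^2 - 13*g + 40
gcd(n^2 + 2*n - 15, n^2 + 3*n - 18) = n - 3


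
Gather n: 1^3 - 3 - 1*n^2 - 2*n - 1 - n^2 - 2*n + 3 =-2*n^2 - 4*n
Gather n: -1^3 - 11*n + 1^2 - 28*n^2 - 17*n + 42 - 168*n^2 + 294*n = -196*n^2 + 266*n + 42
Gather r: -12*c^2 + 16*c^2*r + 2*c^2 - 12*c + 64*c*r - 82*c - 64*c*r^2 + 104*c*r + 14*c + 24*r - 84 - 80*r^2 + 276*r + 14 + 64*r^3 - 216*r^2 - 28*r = -10*c^2 - 80*c + 64*r^3 + r^2*(-64*c - 296) + r*(16*c^2 + 168*c + 272) - 70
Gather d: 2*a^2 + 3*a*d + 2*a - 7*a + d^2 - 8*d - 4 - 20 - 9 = 2*a^2 - 5*a + d^2 + d*(3*a - 8) - 33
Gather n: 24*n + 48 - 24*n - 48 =0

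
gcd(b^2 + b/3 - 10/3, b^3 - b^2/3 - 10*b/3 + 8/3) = b + 2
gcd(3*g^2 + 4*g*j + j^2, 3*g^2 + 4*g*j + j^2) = 3*g^2 + 4*g*j + j^2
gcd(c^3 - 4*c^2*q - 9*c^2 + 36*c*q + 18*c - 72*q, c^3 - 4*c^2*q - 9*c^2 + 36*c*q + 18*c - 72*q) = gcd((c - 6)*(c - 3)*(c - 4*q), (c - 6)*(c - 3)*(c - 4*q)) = -c^3 + 4*c^2*q + 9*c^2 - 36*c*q - 18*c + 72*q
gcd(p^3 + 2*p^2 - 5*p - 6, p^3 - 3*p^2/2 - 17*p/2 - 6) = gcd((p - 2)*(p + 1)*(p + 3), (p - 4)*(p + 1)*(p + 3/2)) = p + 1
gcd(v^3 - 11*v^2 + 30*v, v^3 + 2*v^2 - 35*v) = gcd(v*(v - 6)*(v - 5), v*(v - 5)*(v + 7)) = v^2 - 5*v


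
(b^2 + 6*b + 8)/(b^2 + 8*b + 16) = (b + 2)/(b + 4)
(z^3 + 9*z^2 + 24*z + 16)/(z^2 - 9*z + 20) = (z^3 + 9*z^2 + 24*z + 16)/(z^2 - 9*z + 20)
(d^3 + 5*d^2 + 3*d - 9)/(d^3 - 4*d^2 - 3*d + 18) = (d^3 + 5*d^2 + 3*d - 9)/(d^3 - 4*d^2 - 3*d + 18)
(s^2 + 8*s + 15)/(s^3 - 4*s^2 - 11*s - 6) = (s^2 + 8*s + 15)/(s^3 - 4*s^2 - 11*s - 6)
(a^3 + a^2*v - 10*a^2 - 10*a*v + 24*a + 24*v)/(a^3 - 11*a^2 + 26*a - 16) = (a^3 + a^2*v - 10*a^2 - 10*a*v + 24*a + 24*v)/(a^3 - 11*a^2 + 26*a - 16)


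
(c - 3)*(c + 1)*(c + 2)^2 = c^4 + 2*c^3 - 7*c^2 - 20*c - 12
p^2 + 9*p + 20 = (p + 4)*(p + 5)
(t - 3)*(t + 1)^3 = t^4 - 6*t^2 - 8*t - 3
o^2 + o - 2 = (o - 1)*(o + 2)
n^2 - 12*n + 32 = (n - 8)*(n - 4)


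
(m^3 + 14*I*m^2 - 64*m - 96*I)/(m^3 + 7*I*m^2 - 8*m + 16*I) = (m + 6*I)/(m - I)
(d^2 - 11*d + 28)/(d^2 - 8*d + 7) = (d - 4)/(d - 1)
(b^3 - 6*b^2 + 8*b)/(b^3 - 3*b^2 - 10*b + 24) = b/(b + 3)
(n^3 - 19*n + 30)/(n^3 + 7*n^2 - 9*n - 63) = (n^2 + 3*n - 10)/(n^2 + 10*n + 21)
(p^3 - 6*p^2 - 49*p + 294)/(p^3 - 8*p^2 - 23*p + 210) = (p + 7)/(p + 5)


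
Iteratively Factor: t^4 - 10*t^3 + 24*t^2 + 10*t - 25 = (t - 1)*(t^3 - 9*t^2 + 15*t + 25) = (t - 5)*(t - 1)*(t^2 - 4*t - 5) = (t - 5)*(t - 1)*(t + 1)*(t - 5)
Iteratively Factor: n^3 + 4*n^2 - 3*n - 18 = (n + 3)*(n^2 + n - 6) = (n - 2)*(n + 3)*(n + 3)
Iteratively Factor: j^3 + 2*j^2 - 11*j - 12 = (j + 1)*(j^2 + j - 12) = (j - 3)*(j + 1)*(j + 4)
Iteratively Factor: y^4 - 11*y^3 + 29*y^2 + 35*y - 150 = (y - 3)*(y^3 - 8*y^2 + 5*y + 50) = (y - 5)*(y - 3)*(y^2 - 3*y - 10) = (y - 5)^2*(y - 3)*(y + 2)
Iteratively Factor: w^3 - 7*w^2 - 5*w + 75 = (w + 3)*(w^2 - 10*w + 25) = (w - 5)*(w + 3)*(w - 5)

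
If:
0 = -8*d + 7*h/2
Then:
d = 7*h/16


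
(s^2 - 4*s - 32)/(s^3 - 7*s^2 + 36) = (s^2 - 4*s - 32)/(s^3 - 7*s^2 + 36)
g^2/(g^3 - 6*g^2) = 1/(g - 6)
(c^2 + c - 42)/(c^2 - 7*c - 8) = (-c^2 - c + 42)/(-c^2 + 7*c + 8)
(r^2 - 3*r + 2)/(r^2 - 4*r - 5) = (-r^2 + 3*r - 2)/(-r^2 + 4*r + 5)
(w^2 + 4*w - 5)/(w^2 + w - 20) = (w - 1)/(w - 4)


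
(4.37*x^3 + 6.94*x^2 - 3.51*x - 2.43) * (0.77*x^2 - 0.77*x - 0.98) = 3.3649*x^5 + 1.9789*x^4 - 12.3291*x^3 - 5.9696*x^2 + 5.3109*x + 2.3814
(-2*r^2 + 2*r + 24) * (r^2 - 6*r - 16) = -2*r^4 + 14*r^3 + 44*r^2 - 176*r - 384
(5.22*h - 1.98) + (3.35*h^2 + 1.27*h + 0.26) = 3.35*h^2 + 6.49*h - 1.72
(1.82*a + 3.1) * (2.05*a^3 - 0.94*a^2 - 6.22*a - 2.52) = 3.731*a^4 + 4.6442*a^3 - 14.2344*a^2 - 23.8684*a - 7.812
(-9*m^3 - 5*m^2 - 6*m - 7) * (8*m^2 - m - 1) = -72*m^5 - 31*m^4 - 34*m^3 - 45*m^2 + 13*m + 7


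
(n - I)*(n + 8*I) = n^2 + 7*I*n + 8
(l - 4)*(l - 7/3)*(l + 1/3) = l^3 - 6*l^2 + 65*l/9 + 28/9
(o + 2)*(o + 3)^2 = o^3 + 8*o^2 + 21*o + 18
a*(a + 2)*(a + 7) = a^3 + 9*a^2 + 14*a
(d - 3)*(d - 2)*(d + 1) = d^3 - 4*d^2 + d + 6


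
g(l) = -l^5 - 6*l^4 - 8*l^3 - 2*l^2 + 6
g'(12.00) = -148656.00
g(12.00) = -387354.00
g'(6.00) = -12552.00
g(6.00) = -17346.00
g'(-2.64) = 42.01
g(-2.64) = -23.95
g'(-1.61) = 10.79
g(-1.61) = 4.71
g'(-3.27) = 23.94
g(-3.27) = -47.80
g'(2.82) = -1056.56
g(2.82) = -747.09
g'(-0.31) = -0.40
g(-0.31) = 5.99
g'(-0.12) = 0.17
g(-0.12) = 5.98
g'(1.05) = -64.52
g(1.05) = -14.04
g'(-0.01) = 0.04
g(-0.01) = 6.00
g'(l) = -5*l^4 - 24*l^3 - 24*l^2 - 4*l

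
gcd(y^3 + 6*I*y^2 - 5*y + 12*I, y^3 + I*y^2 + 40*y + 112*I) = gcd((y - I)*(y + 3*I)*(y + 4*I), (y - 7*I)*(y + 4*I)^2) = y + 4*I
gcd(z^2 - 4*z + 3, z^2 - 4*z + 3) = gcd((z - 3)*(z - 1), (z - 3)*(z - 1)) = z^2 - 4*z + 3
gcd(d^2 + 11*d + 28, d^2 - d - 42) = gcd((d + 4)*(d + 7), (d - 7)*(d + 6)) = 1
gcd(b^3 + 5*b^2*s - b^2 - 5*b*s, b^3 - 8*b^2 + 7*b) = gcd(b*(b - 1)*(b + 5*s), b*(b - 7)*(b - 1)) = b^2 - b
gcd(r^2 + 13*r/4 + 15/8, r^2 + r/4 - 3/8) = r + 3/4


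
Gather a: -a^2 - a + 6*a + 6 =-a^2 + 5*a + 6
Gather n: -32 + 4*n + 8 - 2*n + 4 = 2*n - 20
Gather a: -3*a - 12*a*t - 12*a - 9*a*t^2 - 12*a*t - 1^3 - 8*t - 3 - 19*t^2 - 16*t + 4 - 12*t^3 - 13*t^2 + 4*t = a*(-9*t^2 - 24*t - 15) - 12*t^3 - 32*t^2 - 20*t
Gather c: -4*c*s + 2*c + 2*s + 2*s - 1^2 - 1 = c*(2 - 4*s) + 4*s - 2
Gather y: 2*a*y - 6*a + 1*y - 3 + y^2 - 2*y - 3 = -6*a + y^2 + y*(2*a - 1) - 6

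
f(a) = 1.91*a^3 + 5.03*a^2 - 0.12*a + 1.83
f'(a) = 5.73*a^2 + 10.06*a - 0.12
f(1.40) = 16.76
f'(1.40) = 25.19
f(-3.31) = -11.93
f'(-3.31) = 29.36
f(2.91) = 91.14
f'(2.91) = 77.68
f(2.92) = 91.92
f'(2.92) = 78.11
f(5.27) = 420.45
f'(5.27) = 212.03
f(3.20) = 115.54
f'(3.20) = 90.75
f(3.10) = 106.70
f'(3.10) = 86.13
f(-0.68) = 3.64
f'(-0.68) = -4.31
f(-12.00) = -2572.89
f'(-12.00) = 704.28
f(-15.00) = -5310.87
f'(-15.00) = 1138.23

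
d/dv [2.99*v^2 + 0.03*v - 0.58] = 5.98*v + 0.03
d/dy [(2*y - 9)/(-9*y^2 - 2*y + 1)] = 2*(9*y^2 - 81*y - 8)/(81*y^4 + 36*y^3 - 14*y^2 - 4*y + 1)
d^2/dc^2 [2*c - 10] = 0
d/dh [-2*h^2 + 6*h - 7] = 6 - 4*h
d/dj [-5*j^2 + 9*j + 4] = 9 - 10*j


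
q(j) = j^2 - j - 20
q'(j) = 2*j - 1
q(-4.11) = 1.00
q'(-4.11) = -9.22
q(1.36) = -19.51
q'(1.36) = 1.72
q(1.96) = -18.12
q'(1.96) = 2.92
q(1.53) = -19.19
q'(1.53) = 2.06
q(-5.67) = 17.82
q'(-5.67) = -12.34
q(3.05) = -13.75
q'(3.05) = 5.10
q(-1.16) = -17.49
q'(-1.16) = -3.32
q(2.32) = -16.94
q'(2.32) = 3.64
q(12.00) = 112.00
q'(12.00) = 23.00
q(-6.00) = 22.00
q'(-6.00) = -13.00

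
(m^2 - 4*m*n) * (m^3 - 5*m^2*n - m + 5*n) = m^5 - 9*m^4*n + 20*m^3*n^2 - m^3 + 9*m^2*n - 20*m*n^2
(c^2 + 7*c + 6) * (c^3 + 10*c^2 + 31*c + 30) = c^5 + 17*c^4 + 107*c^3 + 307*c^2 + 396*c + 180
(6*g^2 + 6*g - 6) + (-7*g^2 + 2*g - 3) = -g^2 + 8*g - 9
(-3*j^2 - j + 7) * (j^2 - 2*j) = -3*j^4 + 5*j^3 + 9*j^2 - 14*j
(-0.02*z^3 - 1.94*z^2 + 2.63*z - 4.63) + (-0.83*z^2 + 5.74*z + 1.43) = -0.02*z^3 - 2.77*z^2 + 8.37*z - 3.2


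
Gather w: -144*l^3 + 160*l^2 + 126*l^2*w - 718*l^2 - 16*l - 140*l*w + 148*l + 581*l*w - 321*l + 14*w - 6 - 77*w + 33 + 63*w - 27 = -144*l^3 - 558*l^2 - 189*l + w*(126*l^2 + 441*l)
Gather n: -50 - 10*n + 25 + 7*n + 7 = -3*n - 18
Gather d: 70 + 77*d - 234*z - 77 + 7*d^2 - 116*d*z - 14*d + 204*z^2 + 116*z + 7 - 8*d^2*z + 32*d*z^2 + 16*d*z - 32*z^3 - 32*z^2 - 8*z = d^2*(7 - 8*z) + d*(32*z^2 - 100*z + 63) - 32*z^3 + 172*z^2 - 126*z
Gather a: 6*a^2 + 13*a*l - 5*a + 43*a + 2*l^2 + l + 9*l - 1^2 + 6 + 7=6*a^2 + a*(13*l + 38) + 2*l^2 + 10*l + 12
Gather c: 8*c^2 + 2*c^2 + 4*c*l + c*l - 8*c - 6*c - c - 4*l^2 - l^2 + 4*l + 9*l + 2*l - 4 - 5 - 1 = 10*c^2 + c*(5*l - 15) - 5*l^2 + 15*l - 10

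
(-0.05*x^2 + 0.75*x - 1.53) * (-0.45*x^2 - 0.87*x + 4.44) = 0.0225*x^4 - 0.294*x^3 - 0.186*x^2 + 4.6611*x - 6.7932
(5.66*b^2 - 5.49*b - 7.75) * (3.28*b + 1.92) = 18.5648*b^3 - 7.14*b^2 - 35.9608*b - 14.88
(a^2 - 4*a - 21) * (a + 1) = a^3 - 3*a^2 - 25*a - 21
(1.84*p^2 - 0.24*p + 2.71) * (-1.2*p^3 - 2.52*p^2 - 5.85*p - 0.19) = -2.208*p^5 - 4.3488*p^4 - 13.4112*p^3 - 5.7748*p^2 - 15.8079*p - 0.5149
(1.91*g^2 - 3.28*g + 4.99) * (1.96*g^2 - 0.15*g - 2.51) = 3.7436*g^4 - 6.7153*g^3 + 5.4783*g^2 + 7.4843*g - 12.5249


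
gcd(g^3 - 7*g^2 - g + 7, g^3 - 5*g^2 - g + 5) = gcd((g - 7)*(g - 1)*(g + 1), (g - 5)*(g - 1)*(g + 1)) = g^2 - 1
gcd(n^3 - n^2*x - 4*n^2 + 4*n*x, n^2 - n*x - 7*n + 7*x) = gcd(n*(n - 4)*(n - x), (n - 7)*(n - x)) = -n + x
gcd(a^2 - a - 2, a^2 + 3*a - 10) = a - 2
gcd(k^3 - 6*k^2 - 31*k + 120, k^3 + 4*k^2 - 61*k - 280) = k^2 - 3*k - 40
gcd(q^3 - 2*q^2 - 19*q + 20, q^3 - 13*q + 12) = q^2 + 3*q - 4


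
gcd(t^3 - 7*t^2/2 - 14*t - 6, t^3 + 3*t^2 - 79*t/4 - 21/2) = t + 1/2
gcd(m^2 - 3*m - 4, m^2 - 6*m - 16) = 1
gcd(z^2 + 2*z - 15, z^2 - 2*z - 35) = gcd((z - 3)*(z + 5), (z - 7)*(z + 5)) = z + 5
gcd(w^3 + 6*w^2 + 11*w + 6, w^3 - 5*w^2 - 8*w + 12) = w + 2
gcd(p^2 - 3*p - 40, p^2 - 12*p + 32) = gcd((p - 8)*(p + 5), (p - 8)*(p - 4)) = p - 8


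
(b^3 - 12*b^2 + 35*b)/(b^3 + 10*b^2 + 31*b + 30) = b*(b^2 - 12*b + 35)/(b^3 + 10*b^2 + 31*b + 30)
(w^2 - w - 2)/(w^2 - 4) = (w + 1)/(w + 2)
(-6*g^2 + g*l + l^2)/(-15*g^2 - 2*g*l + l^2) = (2*g - l)/(5*g - l)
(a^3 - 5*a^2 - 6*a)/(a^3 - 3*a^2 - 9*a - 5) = a*(a - 6)/(a^2 - 4*a - 5)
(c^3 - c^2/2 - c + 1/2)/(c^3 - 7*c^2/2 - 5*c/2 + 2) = (c - 1)/(c - 4)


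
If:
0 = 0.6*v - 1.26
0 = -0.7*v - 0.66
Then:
No Solution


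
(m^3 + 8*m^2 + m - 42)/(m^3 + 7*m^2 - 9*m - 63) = (m - 2)/(m - 3)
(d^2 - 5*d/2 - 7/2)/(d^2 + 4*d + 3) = (d - 7/2)/(d + 3)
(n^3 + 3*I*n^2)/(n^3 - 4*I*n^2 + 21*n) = n/(n - 7*I)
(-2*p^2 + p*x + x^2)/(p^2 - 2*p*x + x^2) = (2*p + x)/(-p + x)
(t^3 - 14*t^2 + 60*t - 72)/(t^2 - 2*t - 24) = (t^2 - 8*t + 12)/(t + 4)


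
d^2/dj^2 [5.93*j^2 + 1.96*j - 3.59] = 11.8600000000000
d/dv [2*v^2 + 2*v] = 4*v + 2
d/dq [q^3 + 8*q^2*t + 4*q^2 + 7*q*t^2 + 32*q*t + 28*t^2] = 3*q^2 + 16*q*t + 8*q + 7*t^2 + 32*t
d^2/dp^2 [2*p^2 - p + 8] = 4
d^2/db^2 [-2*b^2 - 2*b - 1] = -4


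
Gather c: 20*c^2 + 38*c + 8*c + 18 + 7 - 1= 20*c^2 + 46*c + 24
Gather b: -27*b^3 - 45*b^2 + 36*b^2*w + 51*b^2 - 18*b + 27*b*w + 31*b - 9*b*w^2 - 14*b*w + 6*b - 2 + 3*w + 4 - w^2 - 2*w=-27*b^3 + b^2*(36*w + 6) + b*(-9*w^2 + 13*w + 19) - w^2 + w + 2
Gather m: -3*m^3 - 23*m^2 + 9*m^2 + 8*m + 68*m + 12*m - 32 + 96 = -3*m^3 - 14*m^2 + 88*m + 64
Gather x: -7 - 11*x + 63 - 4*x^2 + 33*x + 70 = -4*x^2 + 22*x + 126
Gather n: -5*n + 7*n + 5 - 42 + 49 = 2*n + 12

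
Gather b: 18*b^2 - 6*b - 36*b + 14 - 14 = 18*b^2 - 42*b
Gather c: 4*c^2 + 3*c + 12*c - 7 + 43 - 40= 4*c^2 + 15*c - 4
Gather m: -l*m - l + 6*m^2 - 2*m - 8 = -l + 6*m^2 + m*(-l - 2) - 8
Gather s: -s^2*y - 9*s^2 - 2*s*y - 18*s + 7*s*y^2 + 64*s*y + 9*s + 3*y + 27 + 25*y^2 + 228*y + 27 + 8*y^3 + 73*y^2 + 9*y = s^2*(-y - 9) + s*(7*y^2 + 62*y - 9) + 8*y^3 + 98*y^2 + 240*y + 54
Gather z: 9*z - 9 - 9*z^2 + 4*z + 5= -9*z^2 + 13*z - 4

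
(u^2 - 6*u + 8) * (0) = 0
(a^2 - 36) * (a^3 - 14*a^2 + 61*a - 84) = a^5 - 14*a^4 + 25*a^3 + 420*a^2 - 2196*a + 3024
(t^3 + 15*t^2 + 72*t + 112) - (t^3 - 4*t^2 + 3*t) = 19*t^2 + 69*t + 112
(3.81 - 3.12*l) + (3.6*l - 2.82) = 0.48*l + 0.99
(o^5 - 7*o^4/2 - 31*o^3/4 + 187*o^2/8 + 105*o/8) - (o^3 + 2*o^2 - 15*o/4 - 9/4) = o^5 - 7*o^4/2 - 35*o^3/4 + 171*o^2/8 + 135*o/8 + 9/4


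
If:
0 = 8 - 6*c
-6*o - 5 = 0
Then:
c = 4/3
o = -5/6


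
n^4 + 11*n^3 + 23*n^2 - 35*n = n*(n - 1)*(n + 5)*(n + 7)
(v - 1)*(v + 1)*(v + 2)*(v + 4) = v^4 + 6*v^3 + 7*v^2 - 6*v - 8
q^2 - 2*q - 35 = (q - 7)*(q + 5)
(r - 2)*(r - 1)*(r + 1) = r^3 - 2*r^2 - r + 2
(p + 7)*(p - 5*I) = p^2 + 7*p - 5*I*p - 35*I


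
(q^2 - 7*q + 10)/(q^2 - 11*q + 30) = (q - 2)/(q - 6)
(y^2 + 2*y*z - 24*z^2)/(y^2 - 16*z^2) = (y + 6*z)/(y + 4*z)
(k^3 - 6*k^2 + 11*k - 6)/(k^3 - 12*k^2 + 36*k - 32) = (k^2 - 4*k + 3)/(k^2 - 10*k + 16)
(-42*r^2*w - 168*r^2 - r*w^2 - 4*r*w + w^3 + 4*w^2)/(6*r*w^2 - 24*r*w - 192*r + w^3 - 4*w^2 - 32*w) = (-7*r + w)/(w - 8)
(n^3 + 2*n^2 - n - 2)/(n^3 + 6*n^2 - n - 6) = (n + 2)/(n + 6)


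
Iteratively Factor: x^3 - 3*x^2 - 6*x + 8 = (x + 2)*(x^2 - 5*x + 4) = (x - 4)*(x + 2)*(x - 1)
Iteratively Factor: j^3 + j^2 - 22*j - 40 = (j - 5)*(j^2 + 6*j + 8) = (j - 5)*(j + 4)*(j + 2)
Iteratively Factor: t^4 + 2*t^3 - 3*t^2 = (t)*(t^3 + 2*t^2 - 3*t) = t^2*(t^2 + 2*t - 3) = t^2*(t - 1)*(t + 3)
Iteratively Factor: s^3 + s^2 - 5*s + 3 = (s + 3)*(s^2 - 2*s + 1) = (s - 1)*(s + 3)*(s - 1)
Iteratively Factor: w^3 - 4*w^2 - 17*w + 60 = (w + 4)*(w^2 - 8*w + 15) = (w - 3)*(w + 4)*(w - 5)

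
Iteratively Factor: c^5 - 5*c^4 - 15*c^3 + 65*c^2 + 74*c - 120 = (c - 1)*(c^4 - 4*c^3 - 19*c^2 + 46*c + 120) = (c - 1)*(c + 3)*(c^3 - 7*c^2 + 2*c + 40) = (c - 4)*(c - 1)*(c + 3)*(c^2 - 3*c - 10) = (c - 5)*(c - 4)*(c - 1)*(c + 3)*(c + 2)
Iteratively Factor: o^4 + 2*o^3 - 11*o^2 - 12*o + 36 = (o - 2)*(o^3 + 4*o^2 - 3*o - 18) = (o - 2)*(o + 3)*(o^2 + o - 6) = (o - 2)^2*(o + 3)*(o + 3)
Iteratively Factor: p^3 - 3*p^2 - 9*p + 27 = (p + 3)*(p^2 - 6*p + 9) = (p - 3)*(p + 3)*(p - 3)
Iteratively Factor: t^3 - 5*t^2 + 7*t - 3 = (t - 1)*(t^2 - 4*t + 3) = (t - 3)*(t - 1)*(t - 1)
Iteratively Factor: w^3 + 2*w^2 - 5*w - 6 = (w - 2)*(w^2 + 4*w + 3) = (w - 2)*(w + 1)*(w + 3)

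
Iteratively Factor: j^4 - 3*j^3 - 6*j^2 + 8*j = (j - 1)*(j^3 - 2*j^2 - 8*j) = j*(j - 1)*(j^2 - 2*j - 8) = j*(j - 4)*(j - 1)*(j + 2)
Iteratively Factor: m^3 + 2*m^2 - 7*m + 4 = (m + 4)*(m^2 - 2*m + 1) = (m - 1)*(m + 4)*(m - 1)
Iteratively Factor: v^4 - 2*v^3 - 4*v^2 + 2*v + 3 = (v + 1)*(v^3 - 3*v^2 - v + 3) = (v + 1)^2*(v^2 - 4*v + 3) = (v - 1)*(v + 1)^2*(v - 3)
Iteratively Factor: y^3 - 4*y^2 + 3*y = (y - 3)*(y^2 - y) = y*(y - 3)*(y - 1)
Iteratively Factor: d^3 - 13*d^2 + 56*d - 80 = (d - 4)*(d^2 - 9*d + 20) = (d - 4)^2*(d - 5)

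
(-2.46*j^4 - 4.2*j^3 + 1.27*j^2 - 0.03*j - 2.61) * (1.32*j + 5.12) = -3.2472*j^5 - 18.1392*j^4 - 19.8276*j^3 + 6.4628*j^2 - 3.5988*j - 13.3632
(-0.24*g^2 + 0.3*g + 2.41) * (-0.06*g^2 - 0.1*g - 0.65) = 0.0144*g^4 + 0.006*g^3 - 0.0186*g^2 - 0.436*g - 1.5665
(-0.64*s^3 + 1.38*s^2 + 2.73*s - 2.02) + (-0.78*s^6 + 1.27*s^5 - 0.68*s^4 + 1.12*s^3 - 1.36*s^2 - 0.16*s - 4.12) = -0.78*s^6 + 1.27*s^5 - 0.68*s^4 + 0.48*s^3 + 0.0199999999999998*s^2 + 2.57*s - 6.14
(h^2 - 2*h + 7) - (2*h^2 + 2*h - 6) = -h^2 - 4*h + 13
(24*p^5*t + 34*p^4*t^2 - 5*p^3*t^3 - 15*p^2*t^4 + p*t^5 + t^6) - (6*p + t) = 24*p^5*t + 34*p^4*t^2 - 5*p^3*t^3 - 15*p^2*t^4 + p*t^5 - 6*p + t^6 - t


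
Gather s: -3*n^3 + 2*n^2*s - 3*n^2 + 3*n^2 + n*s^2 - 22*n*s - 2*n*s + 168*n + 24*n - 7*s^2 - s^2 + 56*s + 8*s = -3*n^3 + 192*n + s^2*(n - 8) + s*(2*n^2 - 24*n + 64)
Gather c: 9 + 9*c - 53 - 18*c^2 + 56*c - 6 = -18*c^2 + 65*c - 50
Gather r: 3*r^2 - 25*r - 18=3*r^2 - 25*r - 18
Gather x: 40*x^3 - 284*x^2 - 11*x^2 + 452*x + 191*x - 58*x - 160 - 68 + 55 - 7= 40*x^3 - 295*x^2 + 585*x - 180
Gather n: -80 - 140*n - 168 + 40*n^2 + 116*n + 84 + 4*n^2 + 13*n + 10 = 44*n^2 - 11*n - 154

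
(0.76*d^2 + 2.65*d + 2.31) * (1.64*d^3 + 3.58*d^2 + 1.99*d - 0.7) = 1.2464*d^5 + 7.0668*d^4 + 14.7878*d^3 + 13.0113*d^2 + 2.7419*d - 1.617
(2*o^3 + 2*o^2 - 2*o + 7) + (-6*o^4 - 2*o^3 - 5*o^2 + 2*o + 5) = -6*o^4 - 3*o^2 + 12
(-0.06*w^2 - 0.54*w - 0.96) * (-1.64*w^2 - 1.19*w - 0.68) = 0.0984*w^4 + 0.957*w^3 + 2.2578*w^2 + 1.5096*w + 0.6528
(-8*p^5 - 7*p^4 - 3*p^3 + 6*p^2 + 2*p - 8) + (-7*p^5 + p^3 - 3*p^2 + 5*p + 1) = -15*p^5 - 7*p^4 - 2*p^3 + 3*p^2 + 7*p - 7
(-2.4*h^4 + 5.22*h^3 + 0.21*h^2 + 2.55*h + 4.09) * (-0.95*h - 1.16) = 2.28*h^5 - 2.175*h^4 - 6.2547*h^3 - 2.6661*h^2 - 6.8435*h - 4.7444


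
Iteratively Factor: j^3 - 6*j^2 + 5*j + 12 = (j - 4)*(j^2 - 2*j - 3) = (j - 4)*(j + 1)*(j - 3)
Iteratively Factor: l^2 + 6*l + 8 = (l + 2)*(l + 4)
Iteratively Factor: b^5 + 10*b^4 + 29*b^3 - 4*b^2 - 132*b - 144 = (b + 4)*(b^4 + 6*b^3 + 5*b^2 - 24*b - 36) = (b + 3)*(b + 4)*(b^3 + 3*b^2 - 4*b - 12) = (b - 2)*(b + 3)*(b + 4)*(b^2 + 5*b + 6) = (b - 2)*(b + 2)*(b + 3)*(b + 4)*(b + 3)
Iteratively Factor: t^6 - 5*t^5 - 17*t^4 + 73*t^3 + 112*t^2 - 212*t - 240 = (t + 2)*(t^5 - 7*t^4 - 3*t^3 + 79*t^2 - 46*t - 120) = (t - 4)*(t + 2)*(t^4 - 3*t^3 - 15*t^2 + 19*t + 30) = (t - 4)*(t + 2)*(t + 3)*(t^3 - 6*t^2 + 3*t + 10) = (t - 5)*(t - 4)*(t + 2)*(t + 3)*(t^2 - t - 2) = (t - 5)*(t - 4)*(t - 2)*(t + 2)*(t + 3)*(t + 1)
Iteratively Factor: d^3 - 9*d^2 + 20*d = (d - 4)*(d^2 - 5*d) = (d - 5)*(d - 4)*(d)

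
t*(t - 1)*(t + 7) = t^3 + 6*t^2 - 7*t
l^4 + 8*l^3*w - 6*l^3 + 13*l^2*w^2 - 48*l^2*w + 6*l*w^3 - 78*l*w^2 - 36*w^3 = (l - 6)*(l + w)^2*(l + 6*w)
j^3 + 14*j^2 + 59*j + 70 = (j + 2)*(j + 5)*(j + 7)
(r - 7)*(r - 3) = r^2 - 10*r + 21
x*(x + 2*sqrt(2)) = x^2 + 2*sqrt(2)*x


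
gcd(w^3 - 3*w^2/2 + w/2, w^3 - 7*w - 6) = 1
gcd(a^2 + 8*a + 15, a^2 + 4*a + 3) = a + 3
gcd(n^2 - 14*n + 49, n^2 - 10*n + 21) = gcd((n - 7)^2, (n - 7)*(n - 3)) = n - 7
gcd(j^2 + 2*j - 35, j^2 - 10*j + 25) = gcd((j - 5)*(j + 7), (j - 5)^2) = j - 5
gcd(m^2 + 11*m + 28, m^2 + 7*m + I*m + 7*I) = m + 7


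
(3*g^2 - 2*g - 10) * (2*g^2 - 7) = 6*g^4 - 4*g^3 - 41*g^2 + 14*g + 70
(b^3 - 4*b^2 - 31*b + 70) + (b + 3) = b^3 - 4*b^2 - 30*b + 73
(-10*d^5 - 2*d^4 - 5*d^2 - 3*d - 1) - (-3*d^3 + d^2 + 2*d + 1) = -10*d^5 - 2*d^4 + 3*d^3 - 6*d^2 - 5*d - 2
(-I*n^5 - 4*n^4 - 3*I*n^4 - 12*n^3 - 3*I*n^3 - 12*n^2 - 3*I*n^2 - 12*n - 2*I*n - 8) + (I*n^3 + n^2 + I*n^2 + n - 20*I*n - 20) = -I*n^5 - 4*n^4 - 3*I*n^4 - 12*n^3 - 2*I*n^3 - 11*n^2 - 2*I*n^2 - 11*n - 22*I*n - 28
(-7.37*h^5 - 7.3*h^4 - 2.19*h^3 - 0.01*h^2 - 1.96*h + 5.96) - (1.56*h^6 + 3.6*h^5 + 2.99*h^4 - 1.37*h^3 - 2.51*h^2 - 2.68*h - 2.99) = -1.56*h^6 - 10.97*h^5 - 10.29*h^4 - 0.82*h^3 + 2.5*h^2 + 0.72*h + 8.95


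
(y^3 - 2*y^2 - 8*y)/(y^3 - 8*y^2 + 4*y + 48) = y/(y - 6)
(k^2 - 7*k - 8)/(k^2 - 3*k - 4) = (k - 8)/(k - 4)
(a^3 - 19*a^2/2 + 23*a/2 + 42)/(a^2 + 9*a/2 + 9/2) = (a^2 - 11*a + 28)/(a + 3)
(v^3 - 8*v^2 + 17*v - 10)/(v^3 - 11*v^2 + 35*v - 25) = (v - 2)/(v - 5)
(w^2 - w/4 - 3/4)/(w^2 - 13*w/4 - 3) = (w - 1)/(w - 4)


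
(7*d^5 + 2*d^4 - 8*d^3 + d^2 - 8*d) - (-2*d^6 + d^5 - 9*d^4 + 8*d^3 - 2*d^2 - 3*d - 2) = 2*d^6 + 6*d^5 + 11*d^4 - 16*d^3 + 3*d^2 - 5*d + 2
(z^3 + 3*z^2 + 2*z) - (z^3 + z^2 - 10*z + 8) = 2*z^2 + 12*z - 8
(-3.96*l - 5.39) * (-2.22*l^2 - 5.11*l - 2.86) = 8.7912*l^3 + 32.2014*l^2 + 38.8685*l + 15.4154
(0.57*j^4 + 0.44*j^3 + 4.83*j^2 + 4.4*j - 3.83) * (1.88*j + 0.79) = 1.0716*j^5 + 1.2775*j^4 + 9.428*j^3 + 12.0877*j^2 - 3.7244*j - 3.0257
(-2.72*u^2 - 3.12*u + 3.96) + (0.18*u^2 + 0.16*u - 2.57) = -2.54*u^2 - 2.96*u + 1.39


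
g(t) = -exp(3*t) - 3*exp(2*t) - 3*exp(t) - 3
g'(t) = -3*exp(3*t) - 6*exp(2*t) - 3*exp(t)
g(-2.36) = -3.31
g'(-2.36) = -0.34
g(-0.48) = -6.24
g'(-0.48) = -4.86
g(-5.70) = -3.01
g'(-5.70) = -0.01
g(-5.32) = -3.01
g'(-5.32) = -0.01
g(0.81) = -36.26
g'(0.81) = -71.14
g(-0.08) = -9.11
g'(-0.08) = -10.24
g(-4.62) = -3.03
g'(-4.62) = -0.03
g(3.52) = -42089.64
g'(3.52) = -122633.06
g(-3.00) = -3.16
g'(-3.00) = -0.16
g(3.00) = -9376.63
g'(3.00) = -26790.08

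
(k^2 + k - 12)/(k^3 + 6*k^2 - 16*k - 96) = (k - 3)/(k^2 + 2*k - 24)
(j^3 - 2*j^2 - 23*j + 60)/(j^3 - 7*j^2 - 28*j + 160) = (j - 3)/(j - 8)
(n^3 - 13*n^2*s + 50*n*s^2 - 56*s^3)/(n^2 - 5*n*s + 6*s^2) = (-n^2 + 11*n*s - 28*s^2)/(-n + 3*s)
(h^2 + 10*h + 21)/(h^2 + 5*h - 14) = (h + 3)/(h - 2)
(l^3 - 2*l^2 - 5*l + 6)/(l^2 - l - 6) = l - 1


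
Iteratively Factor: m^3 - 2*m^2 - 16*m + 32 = (m + 4)*(m^2 - 6*m + 8) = (m - 4)*(m + 4)*(m - 2)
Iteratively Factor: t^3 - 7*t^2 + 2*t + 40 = (t - 4)*(t^2 - 3*t - 10) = (t - 4)*(t + 2)*(t - 5)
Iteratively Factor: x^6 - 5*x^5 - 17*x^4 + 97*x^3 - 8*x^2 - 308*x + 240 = (x - 5)*(x^5 - 17*x^3 + 12*x^2 + 52*x - 48) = (x - 5)*(x + 2)*(x^4 - 2*x^3 - 13*x^2 + 38*x - 24) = (x - 5)*(x - 1)*(x + 2)*(x^3 - x^2 - 14*x + 24) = (x - 5)*(x - 1)*(x + 2)*(x + 4)*(x^2 - 5*x + 6) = (x - 5)*(x - 3)*(x - 1)*(x + 2)*(x + 4)*(x - 2)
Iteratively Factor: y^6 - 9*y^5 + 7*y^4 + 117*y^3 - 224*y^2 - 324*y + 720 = (y + 3)*(y^5 - 12*y^4 + 43*y^3 - 12*y^2 - 188*y + 240) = (y - 5)*(y + 3)*(y^4 - 7*y^3 + 8*y^2 + 28*y - 48) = (y - 5)*(y - 2)*(y + 3)*(y^3 - 5*y^2 - 2*y + 24) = (y - 5)*(y - 4)*(y - 2)*(y + 3)*(y^2 - y - 6) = (y - 5)*(y - 4)*(y - 2)*(y + 2)*(y + 3)*(y - 3)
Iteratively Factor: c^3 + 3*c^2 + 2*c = (c + 2)*(c^2 + c) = (c + 1)*(c + 2)*(c)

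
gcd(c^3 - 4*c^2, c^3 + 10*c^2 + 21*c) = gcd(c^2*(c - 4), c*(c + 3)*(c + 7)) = c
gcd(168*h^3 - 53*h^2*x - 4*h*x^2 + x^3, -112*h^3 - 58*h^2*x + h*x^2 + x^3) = -56*h^2 - h*x + x^2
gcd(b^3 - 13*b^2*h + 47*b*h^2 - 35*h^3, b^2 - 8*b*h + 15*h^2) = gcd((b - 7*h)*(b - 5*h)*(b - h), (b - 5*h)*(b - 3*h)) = b - 5*h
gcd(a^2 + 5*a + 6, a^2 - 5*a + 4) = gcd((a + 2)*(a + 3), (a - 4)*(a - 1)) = 1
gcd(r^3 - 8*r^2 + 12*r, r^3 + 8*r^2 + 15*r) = r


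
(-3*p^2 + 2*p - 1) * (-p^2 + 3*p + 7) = 3*p^4 - 11*p^3 - 14*p^2 + 11*p - 7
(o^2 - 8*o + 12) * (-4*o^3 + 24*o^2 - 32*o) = -4*o^5 + 56*o^4 - 272*o^3 + 544*o^2 - 384*o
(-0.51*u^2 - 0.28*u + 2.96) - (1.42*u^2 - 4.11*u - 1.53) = -1.93*u^2 + 3.83*u + 4.49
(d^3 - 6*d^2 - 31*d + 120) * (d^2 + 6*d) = d^5 - 67*d^3 - 66*d^2 + 720*d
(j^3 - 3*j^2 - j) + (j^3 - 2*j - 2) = 2*j^3 - 3*j^2 - 3*j - 2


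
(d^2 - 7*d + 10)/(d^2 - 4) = (d - 5)/(d + 2)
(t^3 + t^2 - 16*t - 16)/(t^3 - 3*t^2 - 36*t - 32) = (t - 4)/(t - 8)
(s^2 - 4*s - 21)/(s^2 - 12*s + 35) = (s + 3)/(s - 5)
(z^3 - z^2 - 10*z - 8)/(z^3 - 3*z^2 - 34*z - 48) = (z^2 - 3*z - 4)/(z^2 - 5*z - 24)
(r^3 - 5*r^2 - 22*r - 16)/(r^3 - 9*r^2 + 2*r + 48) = (r + 1)/(r - 3)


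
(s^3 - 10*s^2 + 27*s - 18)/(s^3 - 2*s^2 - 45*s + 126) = (s - 1)/(s + 7)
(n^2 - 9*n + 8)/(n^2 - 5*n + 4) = (n - 8)/(n - 4)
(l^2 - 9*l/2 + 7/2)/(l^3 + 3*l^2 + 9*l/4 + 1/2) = 2*(2*l^2 - 9*l + 7)/(4*l^3 + 12*l^2 + 9*l + 2)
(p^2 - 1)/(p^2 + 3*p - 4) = (p + 1)/(p + 4)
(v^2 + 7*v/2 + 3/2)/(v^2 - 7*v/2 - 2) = (v + 3)/(v - 4)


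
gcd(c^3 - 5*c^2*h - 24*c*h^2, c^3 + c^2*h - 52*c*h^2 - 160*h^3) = c - 8*h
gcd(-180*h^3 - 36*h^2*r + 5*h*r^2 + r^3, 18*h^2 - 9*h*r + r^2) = -6*h + r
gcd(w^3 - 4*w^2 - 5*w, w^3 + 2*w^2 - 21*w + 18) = 1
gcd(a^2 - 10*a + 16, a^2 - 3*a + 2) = a - 2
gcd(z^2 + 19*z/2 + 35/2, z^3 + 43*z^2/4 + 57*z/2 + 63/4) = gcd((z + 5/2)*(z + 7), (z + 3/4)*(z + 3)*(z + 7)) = z + 7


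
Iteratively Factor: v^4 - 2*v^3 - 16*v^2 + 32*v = (v + 4)*(v^3 - 6*v^2 + 8*v) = (v - 2)*(v + 4)*(v^2 - 4*v) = v*(v - 2)*(v + 4)*(v - 4)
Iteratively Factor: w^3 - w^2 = (w - 1)*(w^2) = w*(w - 1)*(w)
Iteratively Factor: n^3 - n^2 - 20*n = (n - 5)*(n^2 + 4*n) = n*(n - 5)*(n + 4)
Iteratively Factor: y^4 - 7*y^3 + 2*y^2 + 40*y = (y - 5)*(y^3 - 2*y^2 - 8*y) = y*(y - 5)*(y^2 - 2*y - 8) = y*(y - 5)*(y + 2)*(y - 4)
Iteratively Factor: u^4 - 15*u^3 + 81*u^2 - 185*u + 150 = (u - 5)*(u^3 - 10*u^2 + 31*u - 30) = (u - 5)*(u - 2)*(u^2 - 8*u + 15) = (u - 5)*(u - 3)*(u - 2)*(u - 5)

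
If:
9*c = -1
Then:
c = -1/9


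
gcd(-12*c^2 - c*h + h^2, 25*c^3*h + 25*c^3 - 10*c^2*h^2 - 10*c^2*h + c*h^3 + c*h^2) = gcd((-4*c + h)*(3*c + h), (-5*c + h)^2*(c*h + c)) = 1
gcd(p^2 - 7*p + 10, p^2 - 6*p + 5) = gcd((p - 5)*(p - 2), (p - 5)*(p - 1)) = p - 5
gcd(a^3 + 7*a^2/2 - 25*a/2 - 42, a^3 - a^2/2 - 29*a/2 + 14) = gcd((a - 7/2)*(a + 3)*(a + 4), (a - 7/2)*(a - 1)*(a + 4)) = a^2 + a/2 - 14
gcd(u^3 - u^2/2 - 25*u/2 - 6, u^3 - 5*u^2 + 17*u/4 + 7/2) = u + 1/2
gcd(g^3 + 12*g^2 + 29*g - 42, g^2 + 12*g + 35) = g + 7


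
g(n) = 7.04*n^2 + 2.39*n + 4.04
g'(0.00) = 2.39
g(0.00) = 4.04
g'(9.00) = 129.11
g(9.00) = 595.79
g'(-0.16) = 0.14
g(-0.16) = 3.84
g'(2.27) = 34.35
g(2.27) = 45.74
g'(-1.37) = -16.90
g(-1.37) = 13.98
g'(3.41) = 50.40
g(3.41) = 94.05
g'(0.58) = 10.56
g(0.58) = 7.79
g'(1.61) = 25.06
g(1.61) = 26.14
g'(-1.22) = -14.79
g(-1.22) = 11.60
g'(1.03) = 16.89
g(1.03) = 13.97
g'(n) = 14.08*n + 2.39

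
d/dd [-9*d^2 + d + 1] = 1 - 18*d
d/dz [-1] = 0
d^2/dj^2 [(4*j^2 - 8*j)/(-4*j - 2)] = -20/(8*j^3 + 12*j^2 + 6*j + 1)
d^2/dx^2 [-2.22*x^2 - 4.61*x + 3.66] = -4.44000000000000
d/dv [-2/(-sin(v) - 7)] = -2*cos(v)/(sin(v) + 7)^2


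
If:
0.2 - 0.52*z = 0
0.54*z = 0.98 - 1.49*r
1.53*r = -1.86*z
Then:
No Solution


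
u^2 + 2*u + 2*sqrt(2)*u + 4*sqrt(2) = (u + 2)*(u + 2*sqrt(2))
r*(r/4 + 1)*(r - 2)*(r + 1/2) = r^4/4 + 5*r^3/8 - 7*r^2/4 - r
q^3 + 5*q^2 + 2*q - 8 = (q - 1)*(q + 2)*(q + 4)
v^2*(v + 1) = v^3 + v^2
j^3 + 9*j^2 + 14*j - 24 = (j - 1)*(j + 4)*(j + 6)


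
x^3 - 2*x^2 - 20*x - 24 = (x - 6)*(x + 2)^2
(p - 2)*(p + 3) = p^2 + p - 6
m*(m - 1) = m^2 - m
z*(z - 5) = z^2 - 5*z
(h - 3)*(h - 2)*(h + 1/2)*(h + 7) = h^4 + 5*h^3/2 - 28*h^2 + 55*h/2 + 21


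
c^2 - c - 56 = (c - 8)*(c + 7)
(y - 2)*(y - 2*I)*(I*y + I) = I*y^3 + 2*y^2 - I*y^2 - 2*y - 2*I*y - 4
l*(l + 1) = l^2 + l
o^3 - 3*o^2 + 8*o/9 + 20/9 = (o - 2)*(o - 5/3)*(o + 2/3)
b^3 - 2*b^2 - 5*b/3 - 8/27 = (b - 8/3)*(b + 1/3)^2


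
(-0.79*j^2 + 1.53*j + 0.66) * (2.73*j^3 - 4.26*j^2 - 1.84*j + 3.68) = -2.1567*j^5 + 7.5423*j^4 - 3.2624*j^3 - 8.534*j^2 + 4.416*j + 2.4288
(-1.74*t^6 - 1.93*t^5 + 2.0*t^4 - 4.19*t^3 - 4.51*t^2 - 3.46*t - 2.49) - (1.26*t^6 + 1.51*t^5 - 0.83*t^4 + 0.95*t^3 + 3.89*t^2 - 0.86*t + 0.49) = -3.0*t^6 - 3.44*t^5 + 2.83*t^4 - 5.14*t^3 - 8.4*t^2 - 2.6*t - 2.98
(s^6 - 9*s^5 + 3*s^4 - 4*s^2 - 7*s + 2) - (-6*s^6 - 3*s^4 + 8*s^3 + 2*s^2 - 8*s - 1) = 7*s^6 - 9*s^5 + 6*s^4 - 8*s^3 - 6*s^2 + s + 3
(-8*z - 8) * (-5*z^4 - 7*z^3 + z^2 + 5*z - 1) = 40*z^5 + 96*z^4 + 48*z^3 - 48*z^2 - 32*z + 8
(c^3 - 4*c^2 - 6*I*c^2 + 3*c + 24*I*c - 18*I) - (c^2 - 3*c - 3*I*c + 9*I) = c^3 - 5*c^2 - 6*I*c^2 + 6*c + 27*I*c - 27*I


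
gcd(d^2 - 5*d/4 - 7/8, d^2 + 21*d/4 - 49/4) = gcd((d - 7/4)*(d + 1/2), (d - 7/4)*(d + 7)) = d - 7/4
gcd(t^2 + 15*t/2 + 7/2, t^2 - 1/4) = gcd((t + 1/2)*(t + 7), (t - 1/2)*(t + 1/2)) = t + 1/2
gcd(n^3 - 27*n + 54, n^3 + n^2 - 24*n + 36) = n^2 + 3*n - 18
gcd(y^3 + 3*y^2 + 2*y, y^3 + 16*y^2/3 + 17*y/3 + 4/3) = y + 1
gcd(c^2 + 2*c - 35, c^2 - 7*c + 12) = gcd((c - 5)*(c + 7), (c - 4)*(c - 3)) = 1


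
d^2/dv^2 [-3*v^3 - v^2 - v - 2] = -18*v - 2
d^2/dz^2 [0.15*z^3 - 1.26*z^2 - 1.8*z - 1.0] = 0.9*z - 2.52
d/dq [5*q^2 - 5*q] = 10*q - 5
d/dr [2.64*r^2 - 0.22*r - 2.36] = 5.28*r - 0.22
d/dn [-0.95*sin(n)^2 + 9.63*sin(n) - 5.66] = (9.63 - 1.9*sin(n))*cos(n)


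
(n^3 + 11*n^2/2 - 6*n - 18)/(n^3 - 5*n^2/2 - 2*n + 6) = (n + 6)/(n - 2)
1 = 1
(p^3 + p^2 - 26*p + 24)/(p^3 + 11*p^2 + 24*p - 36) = (p - 4)/(p + 6)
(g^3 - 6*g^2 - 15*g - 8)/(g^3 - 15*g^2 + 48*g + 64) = (g + 1)/(g - 8)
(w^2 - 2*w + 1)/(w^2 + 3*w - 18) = (w^2 - 2*w + 1)/(w^2 + 3*w - 18)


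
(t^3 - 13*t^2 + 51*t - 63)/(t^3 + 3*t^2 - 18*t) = (t^2 - 10*t + 21)/(t*(t + 6))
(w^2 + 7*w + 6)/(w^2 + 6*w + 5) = (w + 6)/(w + 5)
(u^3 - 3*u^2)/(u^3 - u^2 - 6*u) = u/(u + 2)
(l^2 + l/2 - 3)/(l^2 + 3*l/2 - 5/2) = (2*l^2 + l - 6)/(2*l^2 + 3*l - 5)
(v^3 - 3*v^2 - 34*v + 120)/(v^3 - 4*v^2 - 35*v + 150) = (v - 4)/(v - 5)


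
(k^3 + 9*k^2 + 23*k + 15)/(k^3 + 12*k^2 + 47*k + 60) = (k + 1)/(k + 4)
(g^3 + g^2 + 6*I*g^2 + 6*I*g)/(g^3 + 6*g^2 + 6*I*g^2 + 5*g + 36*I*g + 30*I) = g/(g + 5)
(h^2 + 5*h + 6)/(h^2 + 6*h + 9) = (h + 2)/(h + 3)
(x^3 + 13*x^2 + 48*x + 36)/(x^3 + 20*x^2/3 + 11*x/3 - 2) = 3*(x + 6)/(3*x - 1)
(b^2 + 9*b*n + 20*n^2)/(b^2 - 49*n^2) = (b^2 + 9*b*n + 20*n^2)/(b^2 - 49*n^2)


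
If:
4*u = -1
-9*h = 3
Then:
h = -1/3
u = -1/4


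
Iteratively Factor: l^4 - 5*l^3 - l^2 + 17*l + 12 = (l + 1)*(l^3 - 6*l^2 + 5*l + 12) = (l + 1)^2*(l^2 - 7*l + 12) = (l - 3)*(l + 1)^2*(l - 4)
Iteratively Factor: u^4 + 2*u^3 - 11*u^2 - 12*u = (u + 1)*(u^3 + u^2 - 12*u) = (u - 3)*(u + 1)*(u^2 + 4*u) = u*(u - 3)*(u + 1)*(u + 4)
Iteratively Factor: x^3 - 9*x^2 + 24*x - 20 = (x - 2)*(x^2 - 7*x + 10) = (x - 5)*(x - 2)*(x - 2)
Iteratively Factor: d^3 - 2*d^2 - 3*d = (d - 3)*(d^2 + d) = (d - 3)*(d + 1)*(d)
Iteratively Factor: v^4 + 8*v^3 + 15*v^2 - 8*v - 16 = (v + 4)*(v^3 + 4*v^2 - v - 4) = (v - 1)*(v + 4)*(v^2 + 5*v + 4) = (v - 1)*(v + 1)*(v + 4)*(v + 4)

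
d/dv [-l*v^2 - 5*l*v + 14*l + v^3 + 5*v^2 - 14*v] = -2*l*v - 5*l + 3*v^2 + 10*v - 14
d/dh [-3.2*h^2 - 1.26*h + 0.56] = -6.4*h - 1.26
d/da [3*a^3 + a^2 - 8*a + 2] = 9*a^2 + 2*a - 8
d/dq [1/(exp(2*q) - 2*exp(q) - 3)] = 2*(1 - exp(q))*exp(q)/(-exp(2*q) + 2*exp(q) + 3)^2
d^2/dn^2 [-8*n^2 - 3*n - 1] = -16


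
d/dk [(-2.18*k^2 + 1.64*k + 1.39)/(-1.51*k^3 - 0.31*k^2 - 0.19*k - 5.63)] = (-3.2918*k^4 + 4.9528*k^3 + 7.2193*k^2 + 25.4086*k - 8.9691)/(2.2801*k^6 + 0.9362*k^5 + 0.6699*k^4 + 17.1204*k^3 + 3.5267*k^2 + 2.1394*k + 31.6969)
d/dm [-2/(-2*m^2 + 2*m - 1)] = 4*(1 - 2*m)/(2*m^2 - 2*m + 1)^2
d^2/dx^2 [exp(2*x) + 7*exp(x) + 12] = (4*exp(x) + 7)*exp(x)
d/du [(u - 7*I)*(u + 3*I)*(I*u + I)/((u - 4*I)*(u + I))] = (I*u^4 + 6*u^3 + u^2*(-1 - 21*I) + u*(32 - 34*I) - 47 + 84*I)/(u^4 - 6*I*u^3 - u^2 - 24*I*u + 16)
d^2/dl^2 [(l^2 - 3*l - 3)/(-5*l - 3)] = 42/(125*l^3 + 225*l^2 + 135*l + 27)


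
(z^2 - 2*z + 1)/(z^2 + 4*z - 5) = (z - 1)/(z + 5)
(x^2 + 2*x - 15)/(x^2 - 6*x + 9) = (x + 5)/(x - 3)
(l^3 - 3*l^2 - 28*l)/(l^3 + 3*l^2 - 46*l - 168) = l/(l + 6)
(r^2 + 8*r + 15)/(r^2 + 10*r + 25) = (r + 3)/(r + 5)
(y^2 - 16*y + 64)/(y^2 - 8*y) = (y - 8)/y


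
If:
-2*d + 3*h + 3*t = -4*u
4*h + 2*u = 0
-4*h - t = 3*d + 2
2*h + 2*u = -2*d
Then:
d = -3/14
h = -3/14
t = -1/2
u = 3/7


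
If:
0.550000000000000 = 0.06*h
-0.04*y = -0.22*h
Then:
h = 9.17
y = 50.42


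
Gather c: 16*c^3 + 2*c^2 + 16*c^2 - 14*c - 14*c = 16*c^3 + 18*c^2 - 28*c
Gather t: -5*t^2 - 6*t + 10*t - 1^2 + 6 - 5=-5*t^2 + 4*t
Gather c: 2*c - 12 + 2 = 2*c - 10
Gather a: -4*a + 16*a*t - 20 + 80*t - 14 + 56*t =a*(16*t - 4) + 136*t - 34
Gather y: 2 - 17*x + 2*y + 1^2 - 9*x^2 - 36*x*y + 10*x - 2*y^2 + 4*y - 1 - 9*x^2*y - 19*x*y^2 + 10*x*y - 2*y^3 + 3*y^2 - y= -9*x^2 - 7*x - 2*y^3 + y^2*(1 - 19*x) + y*(-9*x^2 - 26*x + 5) + 2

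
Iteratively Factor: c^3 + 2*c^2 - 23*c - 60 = (c + 4)*(c^2 - 2*c - 15) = (c + 3)*(c + 4)*(c - 5)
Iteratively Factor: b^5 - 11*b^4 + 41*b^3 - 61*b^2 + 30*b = (b)*(b^4 - 11*b^3 + 41*b^2 - 61*b + 30) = b*(b - 3)*(b^3 - 8*b^2 + 17*b - 10) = b*(b - 3)*(b - 2)*(b^2 - 6*b + 5) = b*(b - 5)*(b - 3)*(b - 2)*(b - 1)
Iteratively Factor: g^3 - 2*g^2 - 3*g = (g)*(g^2 - 2*g - 3) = g*(g + 1)*(g - 3)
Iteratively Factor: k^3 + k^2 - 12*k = (k - 3)*(k^2 + 4*k) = k*(k - 3)*(k + 4)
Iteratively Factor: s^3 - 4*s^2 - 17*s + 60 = (s - 3)*(s^2 - s - 20) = (s - 3)*(s + 4)*(s - 5)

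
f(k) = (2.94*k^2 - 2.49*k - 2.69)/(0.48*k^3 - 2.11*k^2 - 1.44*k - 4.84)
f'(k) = (5.88*k - 2.49)/(0.48*k^3 - 2.11*k^2 - 1.44*k - 4.84) + (-1.44*k^2 + 4.22*k + 1.44)*(2.94*k^2 - 2.49*k - 2.69)/(0.48*k^3 - 2.11*k^2 - 1.44*k - 4.84)^2 = (-1.4112*k^4 + 2.3904*k^3 - 5.6139*k^2 - 39.811*k + 8.178)/(0.2304*k^6 - 2.0256*k^5 + 3.0697*k^4 + 1.4304*k^3 + 22.4984*k^2 + 13.9392*k + 23.4256)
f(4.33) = -3.57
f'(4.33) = -4.20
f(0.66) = 0.46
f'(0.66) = -0.47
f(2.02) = -0.34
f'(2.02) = -0.64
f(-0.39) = 0.27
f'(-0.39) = 1.06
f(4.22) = -3.15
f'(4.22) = -3.42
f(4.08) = -2.73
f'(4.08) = -2.72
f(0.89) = 0.35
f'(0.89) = -0.56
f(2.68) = -0.80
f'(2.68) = -0.78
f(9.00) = 1.32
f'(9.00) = -0.32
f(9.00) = 1.32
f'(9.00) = -0.32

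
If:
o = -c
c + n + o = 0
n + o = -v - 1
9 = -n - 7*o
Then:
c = 9/7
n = 0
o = -9/7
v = 2/7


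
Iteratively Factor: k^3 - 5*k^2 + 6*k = (k - 3)*(k^2 - 2*k) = (k - 3)*(k - 2)*(k)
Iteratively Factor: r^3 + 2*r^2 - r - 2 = (r + 2)*(r^2 - 1) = (r + 1)*(r + 2)*(r - 1)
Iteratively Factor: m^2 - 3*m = (m)*(m - 3)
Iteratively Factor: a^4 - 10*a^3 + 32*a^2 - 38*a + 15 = (a - 3)*(a^3 - 7*a^2 + 11*a - 5) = (a - 3)*(a - 1)*(a^2 - 6*a + 5) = (a - 3)*(a - 1)^2*(a - 5)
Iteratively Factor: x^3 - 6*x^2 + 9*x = (x - 3)*(x^2 - 3*x) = (x - 3)^2*(x)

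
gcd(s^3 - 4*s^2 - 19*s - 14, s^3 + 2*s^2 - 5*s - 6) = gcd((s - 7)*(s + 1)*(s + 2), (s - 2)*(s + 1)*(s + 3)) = s + 1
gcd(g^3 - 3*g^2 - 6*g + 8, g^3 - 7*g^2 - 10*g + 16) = g^2 + g - 2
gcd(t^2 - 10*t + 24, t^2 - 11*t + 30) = t - 6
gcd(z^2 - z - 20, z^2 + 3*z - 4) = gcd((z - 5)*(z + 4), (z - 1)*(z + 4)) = z + 4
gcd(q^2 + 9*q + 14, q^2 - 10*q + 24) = 1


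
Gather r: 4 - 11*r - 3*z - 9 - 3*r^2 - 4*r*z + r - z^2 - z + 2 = -3*r^2 + r*(-4*z - 10) - z^2 - 4*z - 3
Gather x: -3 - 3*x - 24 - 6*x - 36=-9*x - 63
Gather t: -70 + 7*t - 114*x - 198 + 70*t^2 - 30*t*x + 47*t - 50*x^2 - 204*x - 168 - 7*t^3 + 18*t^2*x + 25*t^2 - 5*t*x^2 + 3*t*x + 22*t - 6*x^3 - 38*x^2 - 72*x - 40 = -7*t^3 + t^2*(18*x + 95) + t*(-5*x^2 - 27*x + 76) - 6*x^3 - 88*x^2 - 390*x - 476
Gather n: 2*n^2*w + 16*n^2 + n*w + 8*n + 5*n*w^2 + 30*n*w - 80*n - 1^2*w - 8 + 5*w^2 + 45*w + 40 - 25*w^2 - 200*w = n^2*(2*w + 16) + n*(5*w^2 + 31*w - 72) - 20*w^2 - 156*w + 32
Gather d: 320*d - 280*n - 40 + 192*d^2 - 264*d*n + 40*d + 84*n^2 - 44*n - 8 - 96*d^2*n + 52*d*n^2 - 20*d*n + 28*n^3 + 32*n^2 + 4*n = d^2*(192 - 96*n) + d*(52*n^2 - 284*n + 360) + 28*n^3 + 116*n^2 - 320*n - 48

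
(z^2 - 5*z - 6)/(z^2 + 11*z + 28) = (z^2 - 5*z - 6)/(z^2 + 11*z + 28)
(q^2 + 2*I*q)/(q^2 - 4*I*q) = (q + 2*I)/(q - 4*I)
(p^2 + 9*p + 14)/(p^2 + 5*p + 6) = (p + 7)/(p + 3)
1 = 1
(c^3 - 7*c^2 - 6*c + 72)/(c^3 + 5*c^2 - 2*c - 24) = (c^2 - 10*c + 24)/(c^2 + 2*c - 8)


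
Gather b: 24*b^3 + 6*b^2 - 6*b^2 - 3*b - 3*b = 24*b^3 - 6*b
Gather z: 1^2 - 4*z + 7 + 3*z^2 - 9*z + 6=3*z^2 - 13*z + 14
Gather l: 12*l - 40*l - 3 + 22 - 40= -28*l - 21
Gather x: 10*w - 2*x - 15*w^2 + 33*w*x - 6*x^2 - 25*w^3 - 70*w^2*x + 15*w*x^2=-25*w^3 - 15*w^2 + 10*w + x^2*(15*w - 6) + x*(-70*w^2 + 33*w - 2)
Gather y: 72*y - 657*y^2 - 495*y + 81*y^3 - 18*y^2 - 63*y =81*y^3 - 675*y^2 - 486*y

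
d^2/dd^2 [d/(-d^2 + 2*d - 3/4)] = 32*(-16*d*(d - 1)^2 + (3*d - 2)*(4*d^2 - 8*d + 3))/(4*d^2 - 8*d + 3)^3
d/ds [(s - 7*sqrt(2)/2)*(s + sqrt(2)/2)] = 2*s - 3*sqrt(2)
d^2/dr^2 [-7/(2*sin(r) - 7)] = 14*(2*sin(r)^2 + 7*sin(r) - 4)/(2*sin(r) - 7)^3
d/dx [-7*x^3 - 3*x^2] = 3*x*(-7*x - 2)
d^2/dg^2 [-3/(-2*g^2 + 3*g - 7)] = 6*(-4*g^2 + 6*g + (4*g - 3)^2 - 14)/(2*g^2 - 3*g + 7)^3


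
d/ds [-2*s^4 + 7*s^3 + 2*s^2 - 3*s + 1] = -8*s^3 + 21*s^2 + 4*s - 3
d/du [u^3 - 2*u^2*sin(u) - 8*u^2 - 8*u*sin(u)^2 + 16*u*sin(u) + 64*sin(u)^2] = -2*u^2*cos(u) + 3*u^2 - 4*u*sin(u) - 8*u*sin(2*u) + 16*u*cos(u) - 16*u - 8*sin(u)^2 + 16*sin(u) + 64*sin(2*u)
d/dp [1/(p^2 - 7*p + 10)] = (7 - 2*p)/(p^2 - 7*p + 10)^2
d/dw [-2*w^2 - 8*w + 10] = -4*w - 8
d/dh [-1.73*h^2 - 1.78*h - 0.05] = -3.46*h - 1.78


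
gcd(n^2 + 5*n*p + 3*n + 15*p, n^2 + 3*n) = n + 3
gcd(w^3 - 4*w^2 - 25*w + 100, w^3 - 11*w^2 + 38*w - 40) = w^2 - 9*w + 20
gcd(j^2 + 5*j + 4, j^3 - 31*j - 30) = j + 1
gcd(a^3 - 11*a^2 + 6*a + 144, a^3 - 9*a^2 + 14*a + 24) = a - 6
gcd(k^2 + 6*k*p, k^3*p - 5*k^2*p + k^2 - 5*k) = k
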